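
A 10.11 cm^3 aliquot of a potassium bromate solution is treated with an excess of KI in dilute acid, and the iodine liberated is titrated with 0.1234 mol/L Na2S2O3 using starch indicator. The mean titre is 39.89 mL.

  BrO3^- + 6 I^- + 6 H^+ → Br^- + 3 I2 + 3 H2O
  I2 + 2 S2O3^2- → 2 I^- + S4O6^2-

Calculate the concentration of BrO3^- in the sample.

n(S2O3^2-) = 0.03989 × 0.1234 = 4.922 × 10^-3 mol
n(I2) = n(S2O3^2-)/2 = 2.461 × 10^-3 mol
From the 1:3 ratio, n(BrO3^-) in the aliquot = 1/3 × 2.461 × 10^-3 = 8.204 × 10^-4 mol
[BrO3^-] = 8.204 × 10^-4 / 0.01011 = 0.08115 mol/L

0.08115 mol/L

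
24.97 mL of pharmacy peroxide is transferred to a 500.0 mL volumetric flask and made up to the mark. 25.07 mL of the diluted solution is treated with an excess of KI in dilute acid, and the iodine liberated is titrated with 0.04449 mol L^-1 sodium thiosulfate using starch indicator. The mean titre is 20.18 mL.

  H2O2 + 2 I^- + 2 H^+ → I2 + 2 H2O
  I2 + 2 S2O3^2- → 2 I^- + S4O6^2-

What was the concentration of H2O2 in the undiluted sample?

n(S2O3^2-) = 0.02018 × 0.04449 = 8.978 × 10^-4 mol
n(I2) = n(S2O3^2-)/2 = 4.489 × 10^-4 mol
n(H2O2) in the aliquot = 4.489 × 10^-4 mol (1:1 ratio)
[H2O2]_dilute = 4.489 × 10^-4 / 0.02507 = 0.01791 mol/L
[H2O2]_original = 0.01791 × 500.0/24.97 = 0.3586 mol/L

0.3586 mol/L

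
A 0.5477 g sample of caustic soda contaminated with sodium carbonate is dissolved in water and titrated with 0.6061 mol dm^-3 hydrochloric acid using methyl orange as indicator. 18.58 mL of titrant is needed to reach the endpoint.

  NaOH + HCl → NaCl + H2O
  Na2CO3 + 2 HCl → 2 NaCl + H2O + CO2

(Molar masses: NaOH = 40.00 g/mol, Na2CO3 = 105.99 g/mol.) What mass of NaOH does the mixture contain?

0.1511 g

n(HCl) = 0.01858 × 0.6061 = 0.01126 mol
Let x = n(NaOH), y = n(Na2CO3).
Titrant: 1x + 2y = 0.01126;  mass: 40.00x + 105.99y = 0.5477
Solving, x = 3.778 × 10^-3 mol, y = 3.742 × 10^-3 mol
mass of NaOH = 3.778 × 10^-3 × 40.00 = 0.1511 g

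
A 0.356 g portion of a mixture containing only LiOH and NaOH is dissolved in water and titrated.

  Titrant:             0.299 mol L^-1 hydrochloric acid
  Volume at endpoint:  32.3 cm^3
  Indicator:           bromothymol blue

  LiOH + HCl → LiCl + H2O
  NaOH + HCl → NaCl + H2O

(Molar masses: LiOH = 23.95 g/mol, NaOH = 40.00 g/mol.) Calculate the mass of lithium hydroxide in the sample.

n(HCl) = 0.0323 × 0.299 = 9.66 × 10^-3 mol
Let x = n(LiOH), y = n(NaOH).
Titrant: 1x + 1y = 9.66 × 10^-3;  mass: 23.95x + 40.00y = 0.356
Solving, x = 1.89 × 10^-3 mol, y = 7.77 × 10^-3 mol
mass of LiOH = 1.89 × 10^-3 × 23.95 = 0.0452 g

0.0452 g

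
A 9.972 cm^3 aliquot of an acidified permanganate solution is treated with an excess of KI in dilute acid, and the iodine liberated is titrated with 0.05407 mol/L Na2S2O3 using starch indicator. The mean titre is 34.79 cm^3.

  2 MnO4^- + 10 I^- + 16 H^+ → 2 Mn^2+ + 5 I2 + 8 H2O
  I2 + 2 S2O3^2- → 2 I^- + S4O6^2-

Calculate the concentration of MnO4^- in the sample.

n(S2O3^2-) = 0.03479 × 0.05407 = 1.881 × 10^-3 mol
n(I2) = n(S2O3^2-)/2 = 9.405 × 10^-4 mol
From the 2:5 ratio, n(MnO4^-) in the aliquot = 2/5 × 9.405 × 10^-4 = 3.762 × 10^-4 mol
[MnO4^-] = 3.762 × 10^-4 / 0.009972 = 0.03773 mol/L

0.03773 mol/L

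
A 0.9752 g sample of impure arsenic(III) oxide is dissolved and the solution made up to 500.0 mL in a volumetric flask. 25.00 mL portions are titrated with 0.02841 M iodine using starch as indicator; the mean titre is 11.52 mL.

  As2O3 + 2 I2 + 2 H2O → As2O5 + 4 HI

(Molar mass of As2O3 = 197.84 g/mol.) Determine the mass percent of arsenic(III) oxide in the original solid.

66.40 %

n(I2) per titration = 0.01152 × 0.02841 = 3.273 × 10^-4 mol
From the 1:2 ratio, n(As2O3) in each aliquot = 1/2 × 3.273 × 10^-4 = 1.636 × 10^-4 mol
n(As2O3) in the whole flask = 1.636 × 10^-4 × 500.0/25.00 = 3.273 × 10^-3 mol
mass of As2O3 = 3.273 × 10^-3 × 197.84 = 0.6475 g
% As2O3 = 0.6475 / 0.9752 × 100 = 66.40 %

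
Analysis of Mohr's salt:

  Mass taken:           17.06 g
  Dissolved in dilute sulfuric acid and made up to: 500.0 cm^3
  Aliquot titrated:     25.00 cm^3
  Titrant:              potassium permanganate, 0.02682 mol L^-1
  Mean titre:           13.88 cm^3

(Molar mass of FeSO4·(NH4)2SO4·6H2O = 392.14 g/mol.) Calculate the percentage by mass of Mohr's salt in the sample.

MnO4^- + 5 Fe^2+ + 8 H^+ → Mn^2+ + 5 Fe^3+ + 4 H2O
n(KMnO4) per titration = 0.01388 × 0.02682 = 3.723 × 10^-4 mol
From the 5:1 ratio, n(FeSO4·(NH4)2SO4·6H2O) in each aliquot = 5/1 × 3.723 × 10^-4 = 1.861 × 10^-3 mol
n(FeSO4·(NH4)2SO4·6H2O) in the whole flask = 1.861 × 10^-3 × 500.0/25.00 = 0.03723 mol
mass of FeSO4·(NH4)2SO4·6H2O = 0.03723 × 392.14 = 14.60 g
% FeSO4·(NH4)2SO4·6H2O = 14.60 / 17.06 × 100 = 85.57 %

85.57 %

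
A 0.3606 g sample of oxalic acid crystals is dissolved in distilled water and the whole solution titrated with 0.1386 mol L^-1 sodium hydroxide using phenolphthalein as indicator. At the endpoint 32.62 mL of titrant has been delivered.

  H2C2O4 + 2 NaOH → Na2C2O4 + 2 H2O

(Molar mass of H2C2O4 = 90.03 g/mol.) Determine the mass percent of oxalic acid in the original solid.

56.44 %

n(NaOH) = 0.03262 L × 0.1386 mol/L = 4.521 × 10^-3 mol
From the 1:2 ratio, n(H2C2O4) = 1/2 × 4.521 × 10^-3 = 2.261 × 10^-3 mol
mass of H2C2O4 = 2.261 × 10^-3 × 90.03 g/mol = 0.2035 g
% H2C2O4 = 0.2035 / 0.3606 × 100 = 56.44 %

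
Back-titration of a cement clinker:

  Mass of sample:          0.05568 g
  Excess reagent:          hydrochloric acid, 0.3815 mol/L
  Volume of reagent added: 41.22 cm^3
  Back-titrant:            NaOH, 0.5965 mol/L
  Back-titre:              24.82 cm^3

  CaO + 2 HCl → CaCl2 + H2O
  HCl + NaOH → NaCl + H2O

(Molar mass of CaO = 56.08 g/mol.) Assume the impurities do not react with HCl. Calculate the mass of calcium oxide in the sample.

n(HCl) added = 0.04122 × 0.3815 = 0.01573 mol
n(NaOH) used in back-titration = 0.02482 × 0.5965 = 0.01481 mol
n(HCl) left over = 0.01481 mol (1:1 ratio)
n(HCl) consumed by analyte = 0.01573 − 0.01481 = 9.203 × 10^-4 mol
From the 1:2 ratio, n(CaO) = 1/2 × 9.203 × 10^-4 = 4.601 × 10^-4 mol
mass of CaO = 4.601 × 10^-4 × 56.08 = 0.02581 g

0.02581 g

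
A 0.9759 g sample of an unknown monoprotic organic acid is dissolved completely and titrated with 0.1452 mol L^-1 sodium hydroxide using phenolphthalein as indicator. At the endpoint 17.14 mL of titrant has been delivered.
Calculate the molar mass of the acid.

n(NaOH) = 0.01714 L × 0.1452 mol/L = 2.489 × 10^-3 mol
n(HA) = 2.489 × 10^-3 mol (1:1 ratio)
M = m / n = 0.9759 g / 2.489 × 10^-3 mol = 392.1 g/mol

392.1 g/mol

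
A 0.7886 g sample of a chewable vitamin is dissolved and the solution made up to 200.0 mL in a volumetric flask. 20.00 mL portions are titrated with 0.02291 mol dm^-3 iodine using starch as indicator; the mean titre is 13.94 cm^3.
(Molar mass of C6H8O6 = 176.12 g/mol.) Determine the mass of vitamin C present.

0.5625 g

C6H8O6 + I2 → C6H6O6 + 2 HI
n(I2) per titration = 0.01394 × 0.02291 = 3.194 × 10^-4 mol
n(C6H8O6) in each aliquot = 3.194 × 10^-4 mol (1:1 ratio)
n(C6H8O6) in the whole flask = 3.194 × 10^-4 × 200.0/20.00 = 3.194 × 10^-3 mol
mass of C6H8O6 = 3.194 × 10^-3 × 176.12 = 0.5625 g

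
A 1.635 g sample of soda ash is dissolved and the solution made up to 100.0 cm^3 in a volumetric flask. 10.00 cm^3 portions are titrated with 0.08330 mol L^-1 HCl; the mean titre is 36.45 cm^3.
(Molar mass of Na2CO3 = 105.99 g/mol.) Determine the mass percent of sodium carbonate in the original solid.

98.41 %

Na2CO3 + 2 HCl → 2 NaCl + H2O + CO2
n(HCl) per titration = 0.03645 × 0.08330 = 3.036 × 10^-3 mol
From the 1:2 ratio, n(Na2CO3) in each aliquot = 1/2 × 3.036 × 10^-3 = 1.518 × 10^-3 mol
n(Na2CO3) in the whole flask = 1.518 × 10^-3 × 100.0/10.00 = 0.01518 mol
mass of Na2CO3 = 0.01518 × 105.99 = 1.609 g
% Na2CO3 = 1.609 / 1.635 × 100 = 98.41 %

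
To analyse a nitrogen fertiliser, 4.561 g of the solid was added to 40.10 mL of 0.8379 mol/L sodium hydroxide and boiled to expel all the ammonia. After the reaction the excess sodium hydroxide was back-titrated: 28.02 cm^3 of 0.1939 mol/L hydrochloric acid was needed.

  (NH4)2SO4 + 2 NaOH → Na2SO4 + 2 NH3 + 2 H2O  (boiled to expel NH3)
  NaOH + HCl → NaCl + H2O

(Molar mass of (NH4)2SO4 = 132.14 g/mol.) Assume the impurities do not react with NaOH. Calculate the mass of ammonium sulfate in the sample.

n(NaOH) added = 0.04010 × 0.8379 = 0.03360 mol
n(HCl) used in back-titration = 0.02802 × 0.1939 = 5.433 × 10^-3 mol
n(NaOH) left over = 5.433 × 10^-3 mol (1:1 ratio)
n(NaOH) consumed by analyte = 0.03360 − 5.433 × 10^-3 = 0.02817 mol
From the 1:2 ratio, n((NH4)2SO4) = 1/2 × 0.02817 = 0.01408 mol
mass of (NH4)2SO4 = 0.01408 × 132.14 = 1.861 g

1.861 g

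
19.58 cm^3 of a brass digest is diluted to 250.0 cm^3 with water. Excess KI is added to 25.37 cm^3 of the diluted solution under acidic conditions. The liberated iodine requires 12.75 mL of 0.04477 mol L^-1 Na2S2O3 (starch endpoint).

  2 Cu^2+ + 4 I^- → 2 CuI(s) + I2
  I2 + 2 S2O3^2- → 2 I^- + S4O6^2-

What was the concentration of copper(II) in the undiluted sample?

n(S2O3^2-) = 0.01275 × 0.04477 = 5.708 × 10^-4 mol
n(I2) = n(S2O3^2-)/2 = 2.854 × 10^-4 mol
From the 2:1 ratio, n(Cu2+) in the aliquot = 2/1 × 2.854 × 10^-4 = 5.708 × 10^-4 mol
[Cu2+]_dilute = 5.708 × 10^-4 / 0.02537 = 0.02250 mol/L
[Cu2+]_original = 0.02250 × 250.0/19.58 = 0.2873 mol/L

0.2873 mol/L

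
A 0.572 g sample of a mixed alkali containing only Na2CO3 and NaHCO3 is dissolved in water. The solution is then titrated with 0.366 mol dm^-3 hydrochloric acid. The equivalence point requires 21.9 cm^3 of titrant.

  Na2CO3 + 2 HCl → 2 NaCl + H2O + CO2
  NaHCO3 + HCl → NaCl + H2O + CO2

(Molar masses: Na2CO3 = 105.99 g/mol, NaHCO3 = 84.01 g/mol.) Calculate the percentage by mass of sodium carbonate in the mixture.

n(HCl) = 0.0219 × 0.366 = 8.02 × 10^-3 mol
Let x = n(Na2CO3), y = n(NaHCO3).
Titrant: 2x + 1y = 8.02 × 10^-3;  mass: 105.99x + 84.01y = 0.572
Solving, x = 1.63 × 10^-3 mol, y = 4.75 × 10^-3 mol
mass of Na2CO3 = 1.63 × 10^-3 × 105.99 = 0.173 g
% Na2CO3 = 0.173 / 0.572 × 100 = 30.3 %

30.3 %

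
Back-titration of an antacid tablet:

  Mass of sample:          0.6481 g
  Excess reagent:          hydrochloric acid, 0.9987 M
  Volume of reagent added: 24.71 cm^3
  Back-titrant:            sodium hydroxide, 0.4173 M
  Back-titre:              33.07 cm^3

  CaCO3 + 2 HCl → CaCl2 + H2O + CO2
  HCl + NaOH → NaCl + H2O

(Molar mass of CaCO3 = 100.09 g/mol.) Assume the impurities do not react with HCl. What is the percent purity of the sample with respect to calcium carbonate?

n(HCl) added = 0.02471 × 0.9987 = 0.02468 mol
n(NaOH) used in back-titration = 0.03307 × 0.4173 = 0.01380 mol
n(HCl) left over = 0.01380 mol (1:1 ratio)
n(HCl) consumed by analyte = 0.02468 − 0.01380 = 0.01088 mol
From the 1:2 ratio, n(CaCO3) = 1/2 × 0.01088 = 5.439 × 10^-3 mol
mass of CaCO3 = 5.439 × 10^-3 × 100.09 = 0.5444 g
% CaCO3 = 0.5444 / 0.6481 × 100 = 84.00 %

84.00 %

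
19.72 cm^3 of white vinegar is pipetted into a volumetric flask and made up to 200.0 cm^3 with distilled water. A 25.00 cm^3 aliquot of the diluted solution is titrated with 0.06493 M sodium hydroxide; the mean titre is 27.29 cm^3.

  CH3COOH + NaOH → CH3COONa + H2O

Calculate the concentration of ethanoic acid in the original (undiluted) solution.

0.7188 M

n(NaOH) = 0.02729 × 0.06493 = 1.772 × 10^-3 mol
n(CH3COOH) in the aliquot = 1.772 × 10^-3 mol (1:1 ratio)
[CH3COOH]_dilute = 1.772 × 10^-3 / 0.02500 = 0.07088 mol/L
Dilution factor = 200.0 / 19.72 = 10.14
[CH3COOH]_stock = 0.07088 × 10.14 = 0.7188 mol/L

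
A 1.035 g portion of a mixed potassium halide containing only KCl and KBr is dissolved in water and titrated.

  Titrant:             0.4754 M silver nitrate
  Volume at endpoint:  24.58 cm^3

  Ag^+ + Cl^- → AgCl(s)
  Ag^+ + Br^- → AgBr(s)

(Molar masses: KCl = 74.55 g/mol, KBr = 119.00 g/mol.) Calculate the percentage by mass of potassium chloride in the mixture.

57.62 %

n(AgNO3) = 0.02458 × 0.4754 = 0.01169 mol
Let x = n(KCl), y = n(KBr).
Titrant: 1x + 1y = 0.01169;  mass: 74.55x + 119.00y = 1.035
Solving, x = 7.999 × 10^-3 mol, y = 3.686 × 10^-3 mol
mass of KCl = 7.999 × 10^-3 × 74.55 = 0.5963 g
% KCl = 0.5963 / 1.035 × 100 = 57.62 %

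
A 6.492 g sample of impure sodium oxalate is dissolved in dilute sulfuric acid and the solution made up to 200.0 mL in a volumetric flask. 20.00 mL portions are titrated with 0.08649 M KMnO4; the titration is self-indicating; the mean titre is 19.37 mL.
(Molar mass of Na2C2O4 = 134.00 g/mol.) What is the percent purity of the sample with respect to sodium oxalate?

86.45 %

2 MnO4^- + 5 C2O4^2- + 16 H^+ → 2 Mn^2+ + 10 CO2 + 8 H2O
n(KMnO4) per titration = 0.01937 × 0.08649 = 1.675 × 10^-3 mol
From the 5:2 ratio, n(Na2C2O4) in each aliquot = 5/2 × 1.675 × 10^-3 = 4.188 × 10^-3 mol
n(Na2C2O4) in the whole flask = 4.188 × 10^-3 × 200.0/20.00 = 0.04188 mol
mass of Na2C2O4 = 0.04188 × 134.00 = 5.612 g
% Na2C2O4 = 5.612 / 6.492 × 100 = 86.45 %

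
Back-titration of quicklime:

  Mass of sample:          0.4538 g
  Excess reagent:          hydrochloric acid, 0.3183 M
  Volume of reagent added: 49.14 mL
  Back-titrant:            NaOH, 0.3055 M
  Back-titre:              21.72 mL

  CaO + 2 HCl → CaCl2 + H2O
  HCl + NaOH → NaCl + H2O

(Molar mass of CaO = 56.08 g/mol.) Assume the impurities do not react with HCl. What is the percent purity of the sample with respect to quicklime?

55.65 %

n(HCl) added = 0.04914 × 0.3183 = 0.01564 mol
n(NaOH) used in back-titration = 0.02172 × 0.3055 = 6.635 × 10^-3 mol
n(HCl) left over = 6.635 × 10^-3 mol (1:1 ratio)
n(HCl) consumed by analyte = 0.01564 − 6.635 × 10^-3 = 9.006 × 10^-3 mol
From the 1:2 ratio, n(CaO) = 1/2 × 9.006 × 10^-3 = 4.503 × 10^-3 mol
mass of CaO = 4.503 × 10^-3 × 56.08 = 0.2525 g
% CaO = 0.2525 / 0.4538 × 100 = 55.65 %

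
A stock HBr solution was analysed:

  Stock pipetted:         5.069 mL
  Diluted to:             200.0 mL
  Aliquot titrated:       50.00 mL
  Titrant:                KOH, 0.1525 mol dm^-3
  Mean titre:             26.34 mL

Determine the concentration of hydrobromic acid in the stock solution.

HBr + KOH → KBr + H2O
n(KOH) = 0.02634 × 0.1525 = 4.017 × 10^-3 mol
n(HBr) in the aliquot = 4.017 × 10^-3 mol (1:1 ratio)
[HBr]_dilute = 4.017 × 10^-3 / 0.05000 = 0.08034 mol/L
Dilution factor = 200.0 / 5.069 = 39.46
[HBr]_stock = 0.08034 × 39.46 = 3.170 mol/L

3.170 mol/L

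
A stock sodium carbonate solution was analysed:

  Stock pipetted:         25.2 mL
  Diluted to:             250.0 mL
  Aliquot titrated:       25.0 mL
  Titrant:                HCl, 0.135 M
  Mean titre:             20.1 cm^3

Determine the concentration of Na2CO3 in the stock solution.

0.538 M

Na2CO3 + 2 HCl → 2 NaCl + H2O + CO2
n(HCl) = 0.0201 × 0.135 = 2.71 × 10^-3 mol
From the 1:2 ratio, n(Na2CO3) in the aliquot = 1/2 × 2.71 × 10^-3 = 1.36 × 10^-3 mol
[Na2CO3]_dilute = 1.36 × 10^-3 / 0.0250 = 0.0543 mol/L
Dilution factor = 250.0 / 25.2 = 9.921
[Na2CO3]_stock = 0.0543 × 9.921 = 0.538 mol/L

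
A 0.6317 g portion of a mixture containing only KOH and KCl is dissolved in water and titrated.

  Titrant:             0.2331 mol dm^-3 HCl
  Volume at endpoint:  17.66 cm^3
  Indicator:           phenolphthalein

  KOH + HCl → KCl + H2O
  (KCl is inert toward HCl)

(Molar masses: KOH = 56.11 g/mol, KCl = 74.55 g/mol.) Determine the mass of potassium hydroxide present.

n(HCl) = 0.01766 × 0.2331 = 4.117 × 10^-3 mol
Let x = n(KOH), y = n(KCl).
Titrant: 1x = 4.117 × 10^-3;  mass: 56.11x + 74.55y = 0.6317
Solving, x = 4.117 × 10^-3 mol, y = 5.375 × 10^-3 mol
mass of KOH = 4.117 × 10^-3 × 56.11 = 0.2310 g

0.2310 g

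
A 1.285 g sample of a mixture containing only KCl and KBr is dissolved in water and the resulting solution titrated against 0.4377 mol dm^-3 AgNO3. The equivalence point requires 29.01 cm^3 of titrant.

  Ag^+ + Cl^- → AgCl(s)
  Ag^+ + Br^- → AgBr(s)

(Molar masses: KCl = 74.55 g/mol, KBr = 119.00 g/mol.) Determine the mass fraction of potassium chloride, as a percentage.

n(AgNO3) = 0.02901 × 0.4377 = 0.01270 mol
Let x = n(KCl), y = n(KBr).
Titrant: 1x + 1y = 0.01270;  mass: 74.55x + 119.00y = 1.285
Solving, x = 5.085 × 10^-3 mol, y = 7.613 × 10^-3 mol
mass of KCl = 5.085 × 10^-3 × 74.55 = 0.3791 g
% KCl = 0.3791 / 1.285 × 100 = 29.50 %

29.50 %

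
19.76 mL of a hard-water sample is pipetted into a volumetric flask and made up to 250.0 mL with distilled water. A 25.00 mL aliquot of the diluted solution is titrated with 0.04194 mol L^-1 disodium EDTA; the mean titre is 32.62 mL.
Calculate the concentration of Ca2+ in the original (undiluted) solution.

0.6923 mol/L

Ca^2+ + EDTA^4- → [Ca(EDTA)]^2-
n(EDTA) = 0.03262 × 0.04194 = 1.368 × 10^-3 mol
n(Ca2+) in the aliquot = 1.368 × 10^-3 mol (1:1 ratio)
[Ca2+]_dilute = 1.368 × 10^-3 / 0.02500 = 0.05472 mol/L
Dilution factor = 250.0 / 19.76 = 12.65
[Ca2+]_stock = 0.05472 × 12.65 = 0.6923 mol/L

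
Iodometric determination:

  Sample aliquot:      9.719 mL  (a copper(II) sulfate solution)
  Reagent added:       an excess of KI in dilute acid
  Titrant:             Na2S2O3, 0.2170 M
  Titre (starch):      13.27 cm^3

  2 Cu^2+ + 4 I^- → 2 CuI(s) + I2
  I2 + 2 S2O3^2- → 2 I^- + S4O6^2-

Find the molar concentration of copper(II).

n(S2O3^2-) = 0.01327 × 0.2170 = 2.880 × 10^-3 mol
n(I2) = n(S2O3^2-)/2 = 1.440 × 10^-3 mol
From the 2:1 ratio, n(Cu2+) in the aliquot = 2/1 × 1.440 × 10^-3 = 2.880 × 10^-3 mol
[Cu2+] = 2.880 × 10^-3 / 0.009719 = 0.2963 mol/L

0.2963 M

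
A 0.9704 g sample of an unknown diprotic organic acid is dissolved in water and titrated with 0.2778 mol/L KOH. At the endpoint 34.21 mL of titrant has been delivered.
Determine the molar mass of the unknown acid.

n(KOH) = 0.03421 L × 0.2778 mol/L = 9.504 × 10^-3 mol
From the 1:2 ratio, n(H2A) = 1/2 × 9.504 × 10^-3 = 4.752 × 10^-3 mol
M = m / n = 0.9704 g / 4.752 × 10^-3 mol = 204.2 g/mol

204.2 g/mol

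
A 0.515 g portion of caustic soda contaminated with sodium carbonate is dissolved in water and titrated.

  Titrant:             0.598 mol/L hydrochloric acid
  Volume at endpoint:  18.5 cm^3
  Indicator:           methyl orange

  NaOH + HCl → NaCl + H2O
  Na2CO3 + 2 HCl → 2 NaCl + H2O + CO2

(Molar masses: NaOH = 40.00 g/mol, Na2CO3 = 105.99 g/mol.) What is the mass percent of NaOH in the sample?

42.6 %

n(HCl) = 0.0185 × 0.598 = 0.0111 mol
Let x = n(NaOH), y = n(Na2CO3).
Titrant: 1x + 2y = 0.0111;  mass: 40.00x + 105.99y = 0.515
Solving, x = 5.49 × 10^-3 mol, y = 2.79 × 10^-3 mol
mass of NaOH = 5.49 × 10^-3 × 40.00 = 0.219 g
% NaOH = 0.219 / 0.515 × 100 = 42.6 %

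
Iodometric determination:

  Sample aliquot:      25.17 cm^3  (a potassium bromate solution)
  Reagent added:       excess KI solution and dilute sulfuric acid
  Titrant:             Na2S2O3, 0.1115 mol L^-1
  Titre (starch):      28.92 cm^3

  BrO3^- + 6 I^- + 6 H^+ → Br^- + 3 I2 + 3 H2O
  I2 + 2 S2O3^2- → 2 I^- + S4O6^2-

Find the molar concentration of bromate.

0.02135 mol/L

n(S2O3^2-) = 0.02892 × 0.1115 = 3.225 × 10^-3 mol
n(I2) = n(S2O3^2-)/2 = 1.612 × 10^-3 mol
From the 1:3 ratio, n(BrO3^-) in the aliquot = 1/3 × 1.612 × 10^-3 = 5.374 × 10^-4 mol
[BrO3^-] = 5.374 × 10^-4 / 0.02517 = 0.02135 mol/L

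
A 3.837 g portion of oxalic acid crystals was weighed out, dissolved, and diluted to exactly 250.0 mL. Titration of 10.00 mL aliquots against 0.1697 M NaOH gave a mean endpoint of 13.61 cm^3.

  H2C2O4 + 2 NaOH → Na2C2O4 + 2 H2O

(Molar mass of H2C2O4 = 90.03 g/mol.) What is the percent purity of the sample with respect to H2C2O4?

67.74 %

n(NaOH) per titration = 0.01361 × 0.1697 = 2.310 × 10^-3 mol
From the 1:2 ratio, n(H2C2O4) in each aliquot = 1/2 × 2.310 × 10^-3 = 1.155 × 10^-3 mol
n(H2C2O4) in the whole flask = 1.155 × 10^-3 × 250.0/10.00 = 0.02887 mol
mass of H2C2O4 = 0.02887 × 90.03 = 2.599 g
% H2C2O4 = 2.599 / 3.837 × 100 = 67.74 %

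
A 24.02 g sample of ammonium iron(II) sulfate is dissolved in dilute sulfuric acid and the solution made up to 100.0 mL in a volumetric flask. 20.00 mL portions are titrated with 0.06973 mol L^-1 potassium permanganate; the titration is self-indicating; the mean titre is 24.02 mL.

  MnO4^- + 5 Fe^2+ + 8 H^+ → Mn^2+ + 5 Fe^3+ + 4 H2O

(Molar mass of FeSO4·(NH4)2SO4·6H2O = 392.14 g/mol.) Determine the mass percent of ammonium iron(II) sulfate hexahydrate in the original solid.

n(KMnO4) per titration = 0.02402 × 0.06973 = 1.675 × 10^-3 mol
From the 5:1 ratio, n(FeSO4·(NH4)2SO4·6H2O) in each aliquot = 5/1 × 1.675 × 10^-3 = 8.375 × 10^-3 mol
n(FeSO4·(NH4)2SO4·6H2O) in the whole flask = 8.375 × 10^-3 × 100.0/20.00 = 0.04187 mol
mass of FeSO4·(NH4)2SO4·6H2O = 0.04187 × 392.14 = 16.42 g
% FeSO4·(NH4)2SO4·6H2O = 16.42 / 24.02 × 100 = 68.36 %

68.36 %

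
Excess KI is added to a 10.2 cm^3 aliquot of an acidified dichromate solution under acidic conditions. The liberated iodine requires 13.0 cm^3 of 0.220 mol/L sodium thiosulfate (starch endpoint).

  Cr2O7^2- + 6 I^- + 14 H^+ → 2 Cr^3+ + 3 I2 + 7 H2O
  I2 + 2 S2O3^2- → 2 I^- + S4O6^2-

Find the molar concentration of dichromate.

n(S2O3^2-) = 0.0130 × 0.220 = 2.86 × 10^-3 mol
n(I2) = n(S2O3^2-)/2 = 1.43 × 10^-3 mol
From the 1:3 ratio, n(Cr2O7^2-) in the aliquot = 1/3 × 1.43 × 10^-3 = 4.77 × 10^-4 mol
[Cr2O7^2-] = 4.77 × 10^-4 / 0.0102 = 0.0467 mol/L

0.0467 mol/L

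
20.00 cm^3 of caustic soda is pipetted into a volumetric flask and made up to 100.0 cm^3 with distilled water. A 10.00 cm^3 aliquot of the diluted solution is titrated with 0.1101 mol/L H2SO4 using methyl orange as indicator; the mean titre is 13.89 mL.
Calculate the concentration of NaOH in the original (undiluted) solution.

1.529 mol/L

2 NaOH + H2SO4 → Na2SO4 + 2 H2O
n(H2SO4) = 0.01389 × 0.1101 = 1.529 × 10^-3 mol
From the 2:1 ratio, n(NaOH) in the aliquot = 2/1 × 1.529 × 10^-3 = 3.059 × 10^-3 mol
[NaOH]_dilute = 3.059 × 10^-3 / 0.01000 = 0.3059 mol/L
Dilution factor = 100.0 / 20.00 = 5.000
[NaOH]_stock = 0.3059 × 5.000 = 1.529 mol/L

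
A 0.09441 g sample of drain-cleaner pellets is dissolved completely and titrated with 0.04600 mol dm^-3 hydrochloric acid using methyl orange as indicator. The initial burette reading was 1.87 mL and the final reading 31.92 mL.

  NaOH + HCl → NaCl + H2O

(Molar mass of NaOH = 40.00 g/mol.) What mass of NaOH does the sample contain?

n(HCl) = 0.03005 L × 0.04600 mol/L = 1.382 × 10^-3 mol
n(NaOH) = 1.382 × 10^-3 mol (1:1 ratio)
mass of NaOH = 1.382 × 10^-3 × 40.00 g/mol = 0.05529 g

0.05529 g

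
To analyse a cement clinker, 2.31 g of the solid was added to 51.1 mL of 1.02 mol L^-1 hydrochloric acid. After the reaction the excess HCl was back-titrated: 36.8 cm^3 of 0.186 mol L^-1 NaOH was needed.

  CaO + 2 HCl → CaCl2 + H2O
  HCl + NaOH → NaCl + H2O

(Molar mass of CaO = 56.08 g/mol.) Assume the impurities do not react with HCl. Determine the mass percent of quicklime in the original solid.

55.0 %

n(HCl) added = 0.0511 × 1.02 = 0.0521 mol
n(NaOH) used in back-titration = 0.0368 × 0.186 = 6.84 × 10^-3 mol
n(HCl) left over = 6.84 × 10^-3 mol (1:1 ratio)
n(HCl) consumed by analyte = 0.0521 − 6.84 × 10^-3 = 0.0453 mol
From the 1:2 ratio, n(CaO) = 1/2 × 0.0453 = 0.0226 mol
mass of CaO = 0.0226 × 56.08 = 1.27 g
% CaO = 1.27 / 2.31 × 100 = 55.0 %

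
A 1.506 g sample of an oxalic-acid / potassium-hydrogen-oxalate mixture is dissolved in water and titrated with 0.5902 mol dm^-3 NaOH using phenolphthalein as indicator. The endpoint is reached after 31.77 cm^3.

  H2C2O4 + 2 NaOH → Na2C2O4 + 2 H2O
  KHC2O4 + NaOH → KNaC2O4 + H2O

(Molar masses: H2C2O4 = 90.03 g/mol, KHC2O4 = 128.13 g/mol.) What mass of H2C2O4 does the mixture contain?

n(NaOH) = 0.03177 × 0.5902 = 0.01875 mol
Let x = n(H2C2O4), y = n(KHC2O4).
Titrant: 2x + 1y = 0.01875;  mass: 90.03x + 128.13y = 1.506
Solving, x = 5.393 × 10^-3 mol, y = 7.964 × 10^-3 mol
mass of H2C2O4 = 5.393 × 10^-3 × 90.03 = 0.4856 g

0.4856 g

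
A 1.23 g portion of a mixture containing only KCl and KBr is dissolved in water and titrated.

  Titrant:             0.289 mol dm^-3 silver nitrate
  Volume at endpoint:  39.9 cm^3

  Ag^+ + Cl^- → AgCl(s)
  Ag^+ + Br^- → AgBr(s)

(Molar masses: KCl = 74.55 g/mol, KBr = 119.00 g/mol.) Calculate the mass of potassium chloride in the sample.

0.238 g

n(AgNO3) = 0.0399 × 0.289 = 0.0115 mol
Let x = n(KCl), y = n(KBr).
Titrant: 1x + 1y = 0.0115;  mass: 74.55x + 119.00y = 1.23
Solving, x = 3.20 × 10^-3 mol, y = 8.33 × 10^-3 mol
mass of KCl = 3.20 × 10^-3 × 74.55 = 0.238 g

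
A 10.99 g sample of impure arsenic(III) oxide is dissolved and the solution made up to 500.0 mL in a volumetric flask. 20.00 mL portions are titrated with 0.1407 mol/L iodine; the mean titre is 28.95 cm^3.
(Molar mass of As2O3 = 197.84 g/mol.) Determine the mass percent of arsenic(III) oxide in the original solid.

As2O3 + 2 I2 + 2 H2O → As2O5 + 4 HI
n(I2) per titration = 0.02895 × 0.1407 = 4.073 × 10^-3 mol
From the 1:2 ratio, n(As2O3) in each aliquot = 1/2 × 4.073 × 10^-3 = 2.037 × 10^-3 mol
n(As2O3) in the whole flask = 2.037 × 10^-3 × 500.0/20.00 = 0.05092 mol
mass of As2O3 = 0.05092 × 197.84 = 10.07 g
% As2O3 = 10.07 / 10.99 × 100 = 91.66 %

91.66 %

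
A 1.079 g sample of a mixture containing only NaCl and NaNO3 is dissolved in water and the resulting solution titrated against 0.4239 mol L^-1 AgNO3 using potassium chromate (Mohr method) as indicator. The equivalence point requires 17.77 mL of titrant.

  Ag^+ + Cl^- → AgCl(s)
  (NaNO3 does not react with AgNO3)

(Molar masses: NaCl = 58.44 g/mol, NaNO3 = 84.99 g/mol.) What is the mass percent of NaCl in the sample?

40.80 %

n(AgNO3) = 0.01777 × 0.4239 = 7.533 × 10^-3 mol
Let x = n(NaCl), y = n(NaNO3).
Titrant: 1x = 7.533 × 10^-3;  mass: 58.44x + 84.99y = 1.079
Solving, x = 7.533 × 10^-3 mol, y = 7.516 × 10^-3 mol
mass of NaCl = 7.533 × 10^-3 × 58.44 = 0.4402 g
% NaCl = 0.4402 / 1.079 × 100 = 40.80 %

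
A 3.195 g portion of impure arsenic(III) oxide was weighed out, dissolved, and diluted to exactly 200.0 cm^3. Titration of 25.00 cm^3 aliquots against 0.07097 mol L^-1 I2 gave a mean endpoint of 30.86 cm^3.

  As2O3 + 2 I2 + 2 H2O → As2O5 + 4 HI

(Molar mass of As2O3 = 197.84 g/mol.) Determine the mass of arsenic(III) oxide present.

1.733 g

n(I2) per titration = 0.03086 × 0.07097 = 2.190 × 10^-3 mol
From the 1:2 ratio, n(As2O3) in each aliquot = 1/2 × 2.190 × 10^-3 = 1.095 × 10^-3 mol
n(As2O3) in the whole flask = 1.095 × 10^-3 × 200.0/25.00 = 8.761 × 10^-3 mol
mass of As2O3 = 8.761 × 10^-3 × 197.84 = 1.733 g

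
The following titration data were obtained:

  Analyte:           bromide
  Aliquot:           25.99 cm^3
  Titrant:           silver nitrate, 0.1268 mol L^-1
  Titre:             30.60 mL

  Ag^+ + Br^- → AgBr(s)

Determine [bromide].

0.1493 mol/L

n(AgNO3) = 0.03060 L × 0.1268 mol/L = 3.880 × 10^-3 mol
n(Br-) = 3.880 × 10^-3 mol (1:1 mole ratio)
[Br-] = 3.880 × 10^-3 mol / 0.02599 L = 0.1493 mol/L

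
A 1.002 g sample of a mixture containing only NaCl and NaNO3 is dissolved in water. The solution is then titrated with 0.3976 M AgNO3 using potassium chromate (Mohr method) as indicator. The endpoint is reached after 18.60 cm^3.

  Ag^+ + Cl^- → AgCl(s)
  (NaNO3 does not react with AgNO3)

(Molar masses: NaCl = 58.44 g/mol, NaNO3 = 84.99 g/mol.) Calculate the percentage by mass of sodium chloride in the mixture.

n(AgNO3) = 0.01860 × 0.3976 = 7.395 × 10^-3 mol
Let x = n(NaCl), y = n(NaNO3).
Titrant: 1x = 7.395 × 10^-3;  mass: 58.44x + 84.99y = 1.002
Solving, x = 7.395 × 10^-3 mol, y = 6.704 × 10^-3 mol
mass of NaCl = 7.395 × 10^-3 × 58.44 = 0.4322 g
% NaCl = 0.4322 / 1.002 × 100 = 43.13 %

43.13 %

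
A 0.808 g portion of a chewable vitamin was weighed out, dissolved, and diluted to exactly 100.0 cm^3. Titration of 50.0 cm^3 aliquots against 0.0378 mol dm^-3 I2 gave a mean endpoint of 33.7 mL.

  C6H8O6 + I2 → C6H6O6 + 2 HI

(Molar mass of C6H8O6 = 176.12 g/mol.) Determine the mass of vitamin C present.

n(I2) per titration = 0.0337 × 0.0378 = 1.27 × 10^-3 mol
n(C6H8O6) in each aliquot = 1.27 × 10^-3 mol (1:1 ratio)
n(C6H8O6) in the whole flask = 1.27 × 10^-3 × 100.0/50.0 = 2.55 × 10^-3 mol
mass of C6H8O6 = 2.55 × 10^-3 × 176.12 = 0.449 g

0.449 g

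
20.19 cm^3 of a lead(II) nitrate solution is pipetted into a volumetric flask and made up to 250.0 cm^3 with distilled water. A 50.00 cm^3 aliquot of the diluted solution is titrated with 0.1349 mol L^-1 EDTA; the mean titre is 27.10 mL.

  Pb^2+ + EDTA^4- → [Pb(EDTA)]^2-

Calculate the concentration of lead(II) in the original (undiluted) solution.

0.9053 mol/L

n(EDTA) = 0.02710 × 0.1349 = 3.656 × 10^-3 mol
n(Pb2+) in the aliquot = 3.656 × 10^-3 mol (1:1 ratio)
[Pb2+]_dilute = 3.656 × 10^-3 / 0.05000 = 0.07312 mol/L
Dilution factor = 250.0 / 20.19 = 12.38
[Pb2+]_stock = 0.07312 × 12.38 = 0.9053 mol/L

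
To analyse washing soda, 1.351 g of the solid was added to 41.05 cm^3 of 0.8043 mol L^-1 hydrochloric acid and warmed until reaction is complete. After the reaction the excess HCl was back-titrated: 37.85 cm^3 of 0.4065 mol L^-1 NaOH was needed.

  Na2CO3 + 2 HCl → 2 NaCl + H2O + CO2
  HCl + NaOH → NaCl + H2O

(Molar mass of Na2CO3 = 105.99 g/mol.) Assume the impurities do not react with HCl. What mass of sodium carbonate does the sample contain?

n(HCl) added = 0.04105 × 0.8043 = 0.03302 mol
n(NaOH) used in back-titration = 0.03785 × 0.4065 = 0.01539 mol
n(HCl) left over = 0.01539 mol (1:1 ratio)
n(HCl) consumed by analyte = 0.03302 − 0.01539 = 0.01763 mol
From the 1:2 ratio, n(Na2CO3) = 1/2 × 0.01763 = 8.815 × 10^-3 mol
mass of Na2CO3 = 8.815 × 10^-3 × 105.99 = 0.9343 g

0.9343 g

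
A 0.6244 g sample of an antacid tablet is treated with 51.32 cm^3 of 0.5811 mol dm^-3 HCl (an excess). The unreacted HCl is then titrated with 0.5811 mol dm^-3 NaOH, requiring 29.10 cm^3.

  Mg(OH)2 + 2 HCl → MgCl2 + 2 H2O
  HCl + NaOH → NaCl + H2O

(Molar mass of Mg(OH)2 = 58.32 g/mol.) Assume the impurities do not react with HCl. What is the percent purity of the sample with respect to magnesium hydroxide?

60.30 %

n(HCl) added = 0.05132 × 0.5811 = 0.02982 mol
n(NaOH) used in back-titration = 0.02910 × 0.5811 = 0.01691 mol
n(HCl) left over = 0.01691 mol (1:1 ratio)
n(HCl) consumed by analyte = 0.02982 − 0.01691 = 0.01291 mol
From the 1:2 ratio, n(Mg(OH)2) = 1/2 × 0.01291 = 6.456 × 10^-3 mol
mass of Mg(OH)2 = 6.456 × 10^-3 × 58.32 = 0.3765 g
% Mg(OH)2 = 0.3765 / 0.6244 × 100 = 60.30 %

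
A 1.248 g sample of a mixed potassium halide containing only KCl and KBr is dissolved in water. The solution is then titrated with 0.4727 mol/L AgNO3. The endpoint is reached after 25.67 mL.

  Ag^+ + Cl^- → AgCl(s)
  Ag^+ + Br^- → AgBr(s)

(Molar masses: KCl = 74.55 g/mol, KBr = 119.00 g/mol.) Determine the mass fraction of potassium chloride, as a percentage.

n(AgNO3) = 0.02567 × 0.4727 = 0.01213 mol
Let x = n(KCl), y = n(KBr).
Titrant: 1x + 1y = 0.01213;  mass: 74.55x + 119.00y = 1.248
Solving, x = 4.409 × 10^-3 mol, y = 7.725 × 10^-3 mol
mass of KCl = 4.409 × 10^-3 × 74.55 = 0.3287 g
% KCl = 0.3287 / 1.248 × 100 = 26.34 %

26.34 %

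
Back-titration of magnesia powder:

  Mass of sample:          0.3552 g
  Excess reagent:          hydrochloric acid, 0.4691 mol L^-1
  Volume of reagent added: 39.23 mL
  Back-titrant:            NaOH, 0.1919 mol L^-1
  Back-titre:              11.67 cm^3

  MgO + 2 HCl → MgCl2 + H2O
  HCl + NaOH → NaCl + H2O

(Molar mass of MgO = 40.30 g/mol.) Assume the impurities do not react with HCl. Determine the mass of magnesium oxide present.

0.3257 g

n(HCl) added = 0.03923 × 0.4691 = 0.01840 mol
n(NaOH) used in back-titration = 0.01167 × 0.1919 = 2.239 × 10^-3 mol
n(HCl) left over = 2.239 × 10^-3 mol (1:1 ratio)
n(HCl) consumed by analyte = 0.01840 − 2.239 × 10^-3 = 0.01616 mol
From the 1:2 ratio, n(MgO) = 1/2 × 0.01616 = 8.082 × 10^-3 mol
mass of MgO = 8.082 × 10^-3 × 40.30 = 0.3257 g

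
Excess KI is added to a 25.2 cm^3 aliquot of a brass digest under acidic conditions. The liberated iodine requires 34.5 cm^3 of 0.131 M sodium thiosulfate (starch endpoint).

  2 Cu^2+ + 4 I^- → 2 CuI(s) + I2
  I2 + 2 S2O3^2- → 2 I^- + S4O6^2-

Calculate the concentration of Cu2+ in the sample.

0.179 M

n(S2O3^2-) = 0.0345 × 0.131 = 4.52 × 10^-3 mol
n(I2) = n(S2O3^2-)/2 = 2.26 × 10^-3 mol
From the 2:1 ratio, n(Cu2+) in the aliquot = 2/1 × 2.26 × 10^-3 = 4.52 × 10^-3 mol
[Cu2+] = 4.52 × 10^-3 / 0.0252 = 0.179 mol/L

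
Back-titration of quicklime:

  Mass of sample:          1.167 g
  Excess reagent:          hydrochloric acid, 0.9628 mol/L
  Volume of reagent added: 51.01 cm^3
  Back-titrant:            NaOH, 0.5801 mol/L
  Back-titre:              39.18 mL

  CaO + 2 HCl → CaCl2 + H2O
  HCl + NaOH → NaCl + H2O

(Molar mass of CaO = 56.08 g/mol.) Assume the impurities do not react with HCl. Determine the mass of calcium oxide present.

n(HCl) added = 0.05101 × 0.9628 = 0.04911 mol
n(NaOH) used in back-titration = 0.03918 × 0.5801 = 0.02273 mol
n(HCl) left over = 0.02273 mol (1:1 ratio)
n(HCl) consumed by analyte = 0.04911 − 0.02273 = 0.02638 mol
From the 1:2 ratio, n(CaO) = 1/2 × 0.02638 = 0.01319 mol
mass of CaO = 0.01319 × 56.08 = 0.7398 g

0.7398 g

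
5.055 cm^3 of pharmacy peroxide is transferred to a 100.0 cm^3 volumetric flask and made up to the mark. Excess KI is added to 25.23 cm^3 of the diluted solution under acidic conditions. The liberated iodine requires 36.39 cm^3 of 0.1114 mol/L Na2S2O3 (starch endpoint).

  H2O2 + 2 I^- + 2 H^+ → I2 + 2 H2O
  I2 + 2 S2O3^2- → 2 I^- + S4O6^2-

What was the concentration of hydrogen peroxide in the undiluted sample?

1.589 mol/L

n(S2O3^2-) = 0.03639 × 0.1114 = 4.054 × 10^-3 mol
n(I2) = n(S2O3^2-)/2 = 2.027 × 10^-3 mol
n(H2O2) in the aliquot = 2.027 × 10^-3 mol (1:1 ratio)
[H2O2]_dilute = 2.027 × 10^-3 / 0.02523 = 0.08034 mol/L
[H2O2]_original = 0.08034 × 100.0/5.055 = 1.589 mol/L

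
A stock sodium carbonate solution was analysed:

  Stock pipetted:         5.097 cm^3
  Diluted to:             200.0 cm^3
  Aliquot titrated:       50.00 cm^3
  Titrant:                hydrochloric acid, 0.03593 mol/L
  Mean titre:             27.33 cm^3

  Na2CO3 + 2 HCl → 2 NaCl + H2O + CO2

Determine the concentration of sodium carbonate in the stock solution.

0.3853 mol/L

n(HCl) = 0.02733 × 0.03593 = 9.820 × 10^-4 mol
From the 1:2 ratio, n(Na2CO3) in the aliquot = 1/2 × 9.820 × 10^-4 = 4.910 × 10^-4 mol
[Na2CO3]_dilute = 4.910 × 10^-4 / 0.05000 = 0.009820 mol/L
Dilution factor = 200.0 / 5.097 = 39.24
[Na2CO3]_stock = 0.009820 × 39.24 = 0.3853 mol/L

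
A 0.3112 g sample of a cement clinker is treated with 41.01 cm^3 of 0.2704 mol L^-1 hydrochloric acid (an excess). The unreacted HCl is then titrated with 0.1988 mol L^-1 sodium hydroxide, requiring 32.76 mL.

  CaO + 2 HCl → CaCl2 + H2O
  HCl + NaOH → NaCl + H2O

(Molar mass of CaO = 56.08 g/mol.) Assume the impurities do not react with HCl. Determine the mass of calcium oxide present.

n(HCl) added = 0.04101 × 0.2704 = 0.01109 mol
n(NaOH) used in back-titration = 0.03276 × 0.1988 = 6.513 × 10^-3 mol
n(HCl) left over = 6.513 × 10^-3 mol (1:1 ratio)
n(HCl) consumed by analyte = 0.01109 − 6.513 × 10^-3 = 4.576 × 10^-3 mol
From the 1:2 ratio, n(CaO) = 1/2 × 4.576 × 10^-3 = 2.288 × 10^-3 mol
mass of CaO = 2.288 × 10^-3 × 56.08 = 0.1283 g

0.1283 g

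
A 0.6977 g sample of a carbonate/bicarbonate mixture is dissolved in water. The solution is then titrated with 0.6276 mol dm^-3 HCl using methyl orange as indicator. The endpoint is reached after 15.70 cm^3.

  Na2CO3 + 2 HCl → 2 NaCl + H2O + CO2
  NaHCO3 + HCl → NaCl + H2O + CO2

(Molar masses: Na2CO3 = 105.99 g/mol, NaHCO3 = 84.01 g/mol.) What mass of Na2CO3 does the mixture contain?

0.2223 g

n(HCl) = 0.01570 × 0.6276 = 9.853 × 10^-3 mol
Let x = n(Na2CO3), y = n(NaHCO3).
Titrant: 2x + 1y = 9.853 × 10^-3;  mass: 105.99x + 84.01y = 0.6977
Solving, x = 2.097 × 10^-3 mol, y = 5.659 × 10^-3 mol
mass of Na2CO3 = 2.097 × 10^-3 × 105.99 = 0.2223 g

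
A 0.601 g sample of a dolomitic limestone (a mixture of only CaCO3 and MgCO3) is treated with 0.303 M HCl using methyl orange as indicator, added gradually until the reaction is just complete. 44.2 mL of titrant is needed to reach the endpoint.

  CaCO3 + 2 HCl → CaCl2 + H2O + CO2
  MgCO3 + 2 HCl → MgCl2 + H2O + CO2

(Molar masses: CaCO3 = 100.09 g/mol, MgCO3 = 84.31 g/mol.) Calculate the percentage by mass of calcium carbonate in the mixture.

38.5 %

n(HCl) = 0.0442 × 0.303 = 0.0134 mol
Let x = n(CaCO3), y = n(MgCO3).
Titrant: 2x + 2y = 0.0134;  mass: 100.09x + 84.31y = 0.601
Solving, x = 2.31 × 10^-3 mol, y = 4.39 × 10^-3 mol
mass of CaCO3 = 2.31 × 10^-3 × 100.09 = 0.231 g
% CaCO3 = 0.231 / 0.601 × 100 = 38.5 %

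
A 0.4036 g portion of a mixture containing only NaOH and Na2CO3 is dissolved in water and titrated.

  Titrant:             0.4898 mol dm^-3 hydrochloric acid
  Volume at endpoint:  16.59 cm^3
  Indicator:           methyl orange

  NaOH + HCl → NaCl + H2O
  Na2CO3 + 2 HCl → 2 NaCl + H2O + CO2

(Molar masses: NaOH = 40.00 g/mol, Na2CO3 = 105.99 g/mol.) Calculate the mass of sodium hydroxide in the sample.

n(HCl) = 0.01659 × 0.4898 = 8.126 × 10^-3 mol
Let x = n(NaOH), y = n(Na2CO3).
Titrant: 1x + 2y = 8.126 × 10^-3;  mass: 40.00x + 105.99y = 0.4036
Solving, x = 2.080 × 10^-3 mol, y = 3.023 × 10^-3 mol
mass of NaOH = 2.080 × 10^-3 × 40.00 = 0.08319 g

0.08319 g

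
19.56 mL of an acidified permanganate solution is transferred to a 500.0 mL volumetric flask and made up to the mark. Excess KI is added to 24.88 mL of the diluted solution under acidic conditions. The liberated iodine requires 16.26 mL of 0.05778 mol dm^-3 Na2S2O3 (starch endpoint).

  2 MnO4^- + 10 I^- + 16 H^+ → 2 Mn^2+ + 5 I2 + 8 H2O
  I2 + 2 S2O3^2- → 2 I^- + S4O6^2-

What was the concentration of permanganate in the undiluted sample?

n(S2O3^2-) = 0.01626 × 0.05778 = 9.395 × 10^-4 mol
n(I2) = n(S2O3^2-)/2 = 4.698 × 10^-4 mol
From the 2:5 ratio, n(MnO4^-) in the aliquot = 2/5 × 4.698 × 10^-4 = 1.879 × 10^-4 mol
[MnO4^-]_dilute = 1.879 × 10^-4 / 0.02488 = 0.007552 mol/L
[MnO4^-]_original = 0.007552 × 500.0/19.56 = 0.1931 mol/L

0.1931 mol/L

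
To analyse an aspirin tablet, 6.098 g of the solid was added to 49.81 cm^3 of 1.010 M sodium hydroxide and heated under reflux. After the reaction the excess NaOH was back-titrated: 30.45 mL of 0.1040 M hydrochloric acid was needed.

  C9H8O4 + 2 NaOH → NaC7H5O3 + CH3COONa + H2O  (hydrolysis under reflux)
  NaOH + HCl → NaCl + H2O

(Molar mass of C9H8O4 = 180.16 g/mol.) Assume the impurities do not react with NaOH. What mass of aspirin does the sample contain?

4.246 g

n(NaOH) added = 0.04981 × 1.010 = 0.05031 mol
n(HCl) used in back-titration = 0.03045 × 0.1040 = 3.167 × 10^-3 mol
n(NaOH) left over = 3.167 × 10^-3 mol (1:1 ratio)
n(NaOH) consumed by analyte = 0.05031 − 3.167 × 10^-3 = 0.04714 mol
From the 1:2 ratio, n(C9H8O4) = 1/2 × 0.04714 = 0.02357 mol
mass of C9H8O4 = 0.02357 × 180.16 = 4.246 g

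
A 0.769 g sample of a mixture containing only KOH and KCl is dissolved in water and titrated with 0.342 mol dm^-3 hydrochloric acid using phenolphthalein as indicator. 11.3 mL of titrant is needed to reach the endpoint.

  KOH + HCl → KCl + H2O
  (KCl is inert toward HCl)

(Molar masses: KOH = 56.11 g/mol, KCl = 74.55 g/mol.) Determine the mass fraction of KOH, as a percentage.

28.2 %

n(HCl) = 0.0113 × 0.342 = 3.86 × 10^-3 mol
Let x = n(KOH), y = n(KCl).
Titrant: 1x = 3.86 × 10^-3;  mass: 56.11x + 74.55y = 0.769
Solving, x = 3.86 × 10^-3 mol, y = 7.41 × 10^-3 mol
mass of KOH = 3.86 × 10^-3 × 56.11 = 0.217 g
% KOH = 0.217 / 0.769 × 100 = 28.2 %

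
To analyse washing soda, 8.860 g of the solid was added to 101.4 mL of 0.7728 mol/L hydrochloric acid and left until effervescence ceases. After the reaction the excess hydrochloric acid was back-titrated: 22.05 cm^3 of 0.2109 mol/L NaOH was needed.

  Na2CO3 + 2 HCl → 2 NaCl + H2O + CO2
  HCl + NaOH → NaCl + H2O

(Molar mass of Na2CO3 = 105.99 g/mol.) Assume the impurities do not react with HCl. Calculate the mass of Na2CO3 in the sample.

n(HCl) added = 0.1014 × 0.7728 = 0.07836 mol
n(NaOH) used in back-titration = 0.02205 × 0.2109 = 4.650 × 10^-3 mol
n(HCl) left over = 4.650 × 10^-3 mol (1:1 ratio)
n(HCl) consumed by analyte = 0.07836 − 4.650 × 10^-3 = 0.07371 mol
From the 1:2 ratio, n(Na2CO3) = 1/2 × 0.07371 = 0.03686 mol
mass of Na2CO3 = 0.03686 × 105.99 = 3.906 g

3.906 g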